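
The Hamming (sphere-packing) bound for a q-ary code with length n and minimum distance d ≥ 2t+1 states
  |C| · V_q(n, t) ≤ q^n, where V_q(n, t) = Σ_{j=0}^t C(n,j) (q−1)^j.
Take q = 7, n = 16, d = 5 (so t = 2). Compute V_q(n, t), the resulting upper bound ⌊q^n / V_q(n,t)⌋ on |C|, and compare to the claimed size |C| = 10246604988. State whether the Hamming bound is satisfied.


V_q(n, t) = 4417, q^n = 33232930569601, Hamming bound = 7523869270, |C| = 10246604988 > bound (violated).

Step 1: Compute V_q(n, t) = Σ_{j=0}^2 C(n, j) (q−1)^j.
  j = 0: C(16,0)·(6)^0 = 1·1 = 1.
  j = 1: C(16,1)·(6)^1 = 16·6 = 96.
  j = 2: C(16,2)·(6)^2 = 120·36 = 4320.
  V_q(n, t) = 1 + 96 + 4320 = 4417.
Step 2: q^n = 7^16 = 33232930569601.
Step 3: Hamming bound ⌊q^n / V_q(n,t)⌋ = ⌊33232930569601/4417⌋ = 7523869270.
Step 4: Compare |C| = 10246604988 to 7523869270: violated.
The claimed |C| lies above the Hamming bound, so no 7-ary code of length 16 with d ≥ 5 can have 10246604988 codewords.


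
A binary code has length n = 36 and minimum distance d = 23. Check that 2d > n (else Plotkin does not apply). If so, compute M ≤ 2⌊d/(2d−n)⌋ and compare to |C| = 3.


Plotkin bound M ≤ 4; given |C| = 3 ≤ bound (satisfied).

Check applicability: 2d = 46, n = 36.
2d − n = 10 > 0, so Plotkin applies.
Compute d/(2d−n) = 23/10 ≈ 2.3000.
⌊d/(2d−n)⌋ = 2.
Plotkin bound: M ≤ 2·2 = 4.
Given |C| = 3, check: satisfied.
This |C| is below the Plotkin bound.


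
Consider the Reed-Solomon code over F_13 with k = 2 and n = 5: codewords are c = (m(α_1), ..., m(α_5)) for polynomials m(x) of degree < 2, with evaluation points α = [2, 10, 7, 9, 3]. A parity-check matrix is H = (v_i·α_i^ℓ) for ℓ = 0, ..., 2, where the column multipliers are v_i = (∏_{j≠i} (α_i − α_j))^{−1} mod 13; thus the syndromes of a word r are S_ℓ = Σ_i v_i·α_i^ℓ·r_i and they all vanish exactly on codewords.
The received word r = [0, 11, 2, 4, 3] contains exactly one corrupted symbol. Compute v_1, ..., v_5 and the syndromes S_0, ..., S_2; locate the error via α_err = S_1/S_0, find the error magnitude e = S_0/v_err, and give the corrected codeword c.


S = (5, 6, 2), error at position 4, error magnitude e = 9, c = [0, 11, 2, 8, 3].

Step 1: column multipliers v_i = (∏_{j≠i}(α_i − α_j))^{−1} mod 13.
  i = 1 (α = 2): (2−10)(2−7)(2−9)(2−3) = (−8)·(−5)·(−7)·(−1) = 280 ≡ 7, so v_1 = 7^{−1} = 2 (mod 13).
  i = 2 (α = 10): (10−2)(10−7)(10−9)(10−3) = 8·3·1·7 = 168 ≡ 12, so v_2 = 12^{−1} = 12 (mod 13).
  i = 3 (α = 7): (7−2)(7−10)(7−9)(7−3) = 5·(−3)·(−2)·4 = 120 ≡ 3, so v_3 = 3^{−1} = 9 (mod 13).
  i = 4 (α = 9): (9−2)(9−10)(9−7)(9−3) = 7·(−1)·2·6 = −84 ≡ 7, so v_4 = 7^{−1} = 2 (mod 13).
  i = 5 (α = 3): (3−2)(3−10)(3−7)(3−9) = 1·(−7)·(−4)·(−6) = −168 ≡ 1, so v_5 = 1^{−1} = 1 (mod 13).
  v = [2, 12, 9, 2, 1].
Step 2: syndromes of r = [0, 11, 2, 4, 3] (all sums mod 13).
  S_0 = Σ v_i r_i = 2·0 + 12·11 + 9·2 + 2·4 + 1·3 = 161 ≡ 5.
  S_1 = Σ v_i α_i r_i = 2·2·0 + 12·10·11 + 9·7·2 + 2·9·4 + 1·3·3 = 1527 ≡ 6.
  α_i^2 mod 13 = [4, 9, 10, 3, 9].
  S_2 = Σ v_i α_i^2 r_i = 2·4·0 + 12·9·11 + 9·10·2 + 2·3·4 + 1·9·3 = 1419 ≡ 2.
  S = (5, 6, 2) ≠ 0, so r is not a codeword (an error is present).
Step 3: locate the error. For a single error e at position i, S_ℓ = v_i·e·α_i^ℓ, so α_err = S_1/S_0.
  S_0^{−1} = 5^{−1} = 8 (mod 13), so α_err = 6·8 = 48 ≡ 9 = α_4. Error position i = 4.
  Consistency check: S_2/S_1 = 2·11 = 22 ≡ 9 = α_err ✓ (single-error assumption holds).
Step 4: error magnitude e = S_0/v_4 = S_0·∏_{j≠4}(α_4 − α_j) = 5·7 = 35 ≡ 9 (mod 13).
Step 5: correct position 4: c_4 = r_4 − e = 4 − 9 ≡ 8 (mod 13). Hence c = [0, 11, 2, 8, 3].
  Check: interpolating c through the α_i gives m(x) = 7 + 3·x (degree < 2) with m(α_i) = c_i for every i, so c is indeed a codeword.


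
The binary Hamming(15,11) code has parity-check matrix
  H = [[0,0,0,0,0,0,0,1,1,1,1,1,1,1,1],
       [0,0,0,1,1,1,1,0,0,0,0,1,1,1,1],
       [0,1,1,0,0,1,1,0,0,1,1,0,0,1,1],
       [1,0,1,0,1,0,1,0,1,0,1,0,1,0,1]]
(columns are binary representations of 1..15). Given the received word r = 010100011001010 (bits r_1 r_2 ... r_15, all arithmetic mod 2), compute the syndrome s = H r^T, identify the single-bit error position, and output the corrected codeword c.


s = (0, 1, 0, 1)^T, error position = 5, corrected codeword c = 010110011001010

Compute s = H r^T mod 2 one row at a time:
  s_1 = 1 + 1 + 0 + 0 + 1 + 0 + 1 + 0 = 4 ≡ 0 (mod 2).
  s_2 = 1 + 0 + 0 + 0 + 1 + 0 + 1 + 0 = 3 ≡ 1 (mod 2).
  s_3 = 1 + 0 + 0 + 0 + 0 + 0 + 1 + 0 = 2 ≡ 0 (mod 2).
  s_4 = 0 + 0 + 0 + 0 + 1 + 0 + 0 + 0 = 1 ≡ 1 (mod 2).
s = (0, 1, 0, 1)^T — this equals column 5 of H (binary 0101), so error is at position 5.
Correct: flip bit 5 of r = 010100011001010 to get c = 010110011001010.


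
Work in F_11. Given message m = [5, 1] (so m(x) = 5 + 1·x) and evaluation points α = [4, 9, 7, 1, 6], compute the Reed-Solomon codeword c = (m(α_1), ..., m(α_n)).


c = [9, 3, 1, 6, 0]

Message polynomial: m(x) = 5 + 1·x (mod 11).
For each evaluation point α_i, compute m(α_i) mod 11:
  α_1 = 4: Horner steps 1 → 9, so m(4) = 9.
  α_2 = 9: Horner steps 1 → 3, so m(9) = 3.
  α_3 = 7: Horner steps 1 → 1, so m(7) = 1.
  α_4 = 1: Horner steps 1 → 6, so m(1) = 6.
  α_5 = 6: Horner steps 1 → 0, so m(6) = 0.
Codeword c = [9, 3, 1, 6, 0] ∈ F_11^5.


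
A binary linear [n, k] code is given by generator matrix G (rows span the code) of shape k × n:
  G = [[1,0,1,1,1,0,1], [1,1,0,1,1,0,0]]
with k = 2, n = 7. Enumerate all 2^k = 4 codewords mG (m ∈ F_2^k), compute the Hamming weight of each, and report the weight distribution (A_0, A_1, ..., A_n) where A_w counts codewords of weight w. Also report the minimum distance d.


Weight distribution: A_0 = 1, A_3 = 1, A_4 = 1, A_5 = 1. Minimum distance d = 3.

Enumerate all 2^2 = 4 messages m ∈ F_2^2.
For each, compute codeword c = mG in F_2^7, then tally its weight.
  m = 00 → c = 0000000, weight = 0.
  m = 10 → c = 1011101, weight = 5.
  m = 01 → c = 1101100, weight = 4.
  m = 11 → c = 0110001, weight = 3.
Tally weights:
  weight 0: 1 codewords.
  weight 3: 1 codewords.
  weight 4: 1 codewords.
  weight 5: 1 codewords.
Minimum distance d = smallest w > 0 with A_w > 0 = 3.
Sanity: Σ A_w = 4 = 2^2 = 4 ✓.


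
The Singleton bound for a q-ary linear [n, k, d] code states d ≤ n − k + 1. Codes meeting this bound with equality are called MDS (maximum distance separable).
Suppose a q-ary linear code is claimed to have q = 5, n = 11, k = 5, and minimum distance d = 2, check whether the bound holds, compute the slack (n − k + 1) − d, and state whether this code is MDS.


Singleton RHS = n − k + 1 = 7, slack = 5, bound satisfied, not MDS.

Singleton bound: d ≤ n − k + 1.
Here n = 11, k = 5, so n − k + 1 = 7.
Given d = 2, check d ≤ 7: YES.
Slack = (n − k + 1) − d = 5.
The code is NOT MDS (slack = 5 > 0).
Description: the claimed parameters are [11, 5, 2]_5; such a code would be non-MDS.


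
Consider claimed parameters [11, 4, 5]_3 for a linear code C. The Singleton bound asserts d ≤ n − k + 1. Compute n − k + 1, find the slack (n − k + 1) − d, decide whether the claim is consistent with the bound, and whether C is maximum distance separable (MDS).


Singleton RHS = n − k + 1 = 8, slack = 3, bound satisfied, not MDS.

Singleton bound: d ≤ n − k + 1.
Here n = 11, k = 4, so n − k + 1 = 8.
Given d = 5, check d ≤ 8: YES.
Slack = (n − k + 1) − d = 3.
The code is NOT MDS (slack = 3 > 0).
Description: the claimed parameters are [11, 4, 5]_3; such a code would be non-MDS.


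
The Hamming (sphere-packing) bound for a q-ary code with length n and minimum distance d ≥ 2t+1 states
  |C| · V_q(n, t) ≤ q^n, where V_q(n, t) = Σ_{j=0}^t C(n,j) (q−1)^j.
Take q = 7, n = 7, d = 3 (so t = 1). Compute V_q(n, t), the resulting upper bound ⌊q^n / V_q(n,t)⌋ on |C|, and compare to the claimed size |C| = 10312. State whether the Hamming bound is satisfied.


V_q(n, t) = 43, q^n = 823543, Hamming bound = 19152, |C| = 10312 ≤ bound (satisfied).

Step 1: Compute V_q(n, t) = Σ_{j=0}^1 C(n, j) (q−1)^j.
  j = 0: C(7,0)·(6)^0 = 1·1 = 1.
  j = 1: C(7,1)·(6)^1 = 7·6 = 42.
  V_q(n, t) = 1 + 42 = 43.
Step 2: q^n = 7^7 = 823543.
Step 3: Hamming bound ⌊q^n / V_q(n,t)⌋ = ⌊823543/43⌋ = 19152.
Step 4: Compare |C| = 10312 to 19152: satisfied.
The claimed |C| lies below the Hamming bound.


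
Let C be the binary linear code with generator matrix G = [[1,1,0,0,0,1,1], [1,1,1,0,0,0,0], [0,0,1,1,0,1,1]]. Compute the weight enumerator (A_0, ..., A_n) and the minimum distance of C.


Weight distribution: A_0 = 1, A_1 = 1, A_3 = 2, A_4 = 3, A_5 = 1. Minimum distance d = 1.

Enumerate all 2^3 = 8 messages m ∈ F_2^3.
For each, compute codeword c = mG in F_2^7, then tally its weight.
  m = 000 → c = 0000000, weight = 0.
  m = 100 → c = 1100011, weight = 4.
  m = 010 → c = 1110000, weight = 3.
  m = 110 → c = 0010011, weight = 3.
  m = 001 → c = 0011011, weight = 4.
  m = 101 → c = 1111000, weight = 4.
  m = 011 → c = 1101011, weight = 5.
  m = 111 → c = 0001000, weight = 1.
Tally weights:
  weight 0: 1 codewords.
  weight 1: 1 codewords.
  weight 3: 2 codewords.
  weight 4: 3 codewords.
  weight 5: 1 codewords.
Minimum distance d = smallest w > 0 with A_w > 0 = 1.
Sanity: Σ A_w = 8 = 2^3 = 8 ✓.


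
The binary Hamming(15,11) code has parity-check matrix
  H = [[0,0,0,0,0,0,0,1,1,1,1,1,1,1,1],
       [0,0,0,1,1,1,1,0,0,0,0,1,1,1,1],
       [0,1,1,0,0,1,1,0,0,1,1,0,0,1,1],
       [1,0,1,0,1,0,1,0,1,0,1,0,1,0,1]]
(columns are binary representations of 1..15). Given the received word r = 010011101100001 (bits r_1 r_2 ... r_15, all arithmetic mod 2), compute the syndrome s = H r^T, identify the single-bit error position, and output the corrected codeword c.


s = (1, 0, 1, 0)^T, error position = 10, corrected codeword c = 010011101000001

Compute s = H r^T mod 2 one row at a time:
  s_1 = 0 + 1 + 1 + 0 + 0 + 0 + 0 + 1 = 3 ≡ 1 (mod 2).
  s_2 = 0 + 1 + 1 + 1 + 0 + 0 + 0 + 1 = 4 ≡ 0 (mod 2).
  s_3 = 1 + 0 + 1 + 1 + 1 + 0 + 0 + 1 = 5 ≡ 1 (mod 2).
  s_4 = 0 + 0 + 1 + 1 + 1 + 0 + 0 + 1 = 4 ≡ 0 (mod 2).
s = (1, 0, 1, 0)^T — this equals column 10 of H (binary 1010), so error is at position 10.
Correct: flip bit 10 of r = 010011101100001 to get c = 010011101000001.


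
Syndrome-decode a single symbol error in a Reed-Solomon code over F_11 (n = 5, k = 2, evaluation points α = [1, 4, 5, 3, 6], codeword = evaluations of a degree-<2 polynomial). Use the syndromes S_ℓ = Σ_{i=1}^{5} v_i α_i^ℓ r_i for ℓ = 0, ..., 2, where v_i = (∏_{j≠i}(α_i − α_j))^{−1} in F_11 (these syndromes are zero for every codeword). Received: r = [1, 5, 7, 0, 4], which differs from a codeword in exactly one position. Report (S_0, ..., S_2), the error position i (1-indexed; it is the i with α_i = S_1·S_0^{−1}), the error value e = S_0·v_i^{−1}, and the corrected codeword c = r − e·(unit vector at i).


S = (10, 6, 8), error at position 3, error magnitude e = 8, c = [1, 5, 10, 0, 4].

Step 1: column multipliers v_i = (∏_{j≠i}(α_i − α_j))^{−1} mod 11.
  i = 1 (α = 1): (1−4)(1−5)(1−3)(1−6) = (−3)·(−4)·(−2)·(−5) = 120 ≡ 10, so v_1 = 10^{−1} = 10 (mod 11).
  i = 2 (α = 4): (4−1)(4−5)(4−3)(4−6) = 3·(−1)·1·(−2) = 6 ≡ 6, so v_2 = 6^{−1} = 2 (mod 11).
  i = 3 (α = 5): (5−1)(5−4)(5−3)(5−6) = 4·1·2·(−1) = −8 ≡ 3, so v_3 = 3^{−1} = 4 (mod 11).
  i = 4 (α = 3): (3−1)(3−4)(3−5)(3−6) = 2·(−1)·(−2)·(−3) = −12 ≡ 10, so v_4 = 10^{−1} = 10 (mod 11).
  i = 5 (α = 6): (6−1)(6−4)(6−5)(6−3) = 5·2·1·3 = 30 ≡ 8, so v_5 = 8^{−1} = 7 (mod 11).
  v = [10, 2, 4, 10, 7].
Step 2: syndromes of r = [1, 5, 7, 0, 4] (all sums mod 11).
  S_0 = Σ v_i r_i = 10·1 + 2·5 + 4·7 + 10·0 + 7·4 = 76 ≡ 10.
  S_1 = Σ v_i α_i r_i = 10·1·1 + 2·4·5 + 4·5·7 + 10·3·0 + 7·6·4 = 358 ≡ 6.
  α_i^2 mod 11 = [1, 5, 3, 9, 3].
  S_2 = Σ v_i α_i^2 r_i = 10·1·1 + 2·5·5 + 4·3·7 + 10·9·0 + 7·3·4 = 228 ≡ 8.
  S = (10, 6, 8) ≠ 0, so r is not a codeword (an error is present).
Step 3: locate the error. For a single error e at position i, S_ℓ = v_i·e·α_i^ℓ, so α_err = S_1/S_0.
  S_0^{−1} = 10^{−1} = 10 (mod 11), so α_err = 6·10 = 60 ≡ 5 = α_3. Error position i = 3.
  Consistency check: S_2/S_1 = 8·2 = 16 ≡ 5 = α_err ✓ (single-error assumption holds).
Step 4: error magnitude e = S_0/v_3 = S_0·∏_{j≠3}(α_3 − α_j) = 10·3 = 30 ≡ 8 (mod 11).
Step 5: correct position 3: c_3 = r_3 − e = 7 − 8 ≡ 10 (mod 11). Hence c = [1, 5, 10, 0, 4].
  Check: interpolating c through the α_i gives m(x) = 7 + 5·x (degree < 2) with m(α_i) = c_i for every i, so c is indeed a codeword.


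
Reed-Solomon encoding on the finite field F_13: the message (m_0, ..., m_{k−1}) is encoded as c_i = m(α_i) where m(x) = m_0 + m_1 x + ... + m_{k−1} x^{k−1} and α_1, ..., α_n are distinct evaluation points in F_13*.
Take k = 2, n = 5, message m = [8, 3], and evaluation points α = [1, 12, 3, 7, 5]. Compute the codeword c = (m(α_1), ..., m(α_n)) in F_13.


c = [11, 5, 4, 3, 10]

Message polynomial: m(x) = 8 + 3·x (mod 13).
For each evaluation point α_i, compute m(α_i) mod 13:
  α_1 = 1: Horner steps 3 → 11, so m(1) = 11.
  α_2 = 12: Horner steps 3 → 5, so m(12) = 5.
  α_3 = 3: Horner steps 3 → 4, so m(3) = 4.
  α_4 = 7: Horner steps 3 → 3, so m(7) = 3.
  α_5 = 5: Horner steps 3 → 10, so m(5) = 10.
Codeword c = [11, 5, 4, 3, 10] ∈ F_13^5.


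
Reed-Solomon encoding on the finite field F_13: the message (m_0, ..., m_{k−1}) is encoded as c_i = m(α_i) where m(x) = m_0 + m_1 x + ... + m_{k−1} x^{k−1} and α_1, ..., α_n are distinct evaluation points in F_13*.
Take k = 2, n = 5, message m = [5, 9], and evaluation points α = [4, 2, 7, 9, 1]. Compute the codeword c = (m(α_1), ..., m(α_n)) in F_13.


c = [2, 10, 3, 8, 1]

Message polynomial: m(x) = 5 + 9·x (mod 13).
For each evaluation point α_i, compute m(α_i) mod 13:
  α_1 = 4: Horner steps 9 → 2, so m(4) = 2.
  α_2 = 2: Horner steps 9 → 10, so m(2) = 10.
  α_3 = 7: Horner steps 9 → 3, so m(7) = 3.
  α_4 = 9: Horner steps 9 → 8, so m(9) = 8.
  α_5 = 1: Horner steps 9 → 1, so m(1) = 1.
Codeword c = [2, 10, 3, 8, 1] ∈ F_13^5.


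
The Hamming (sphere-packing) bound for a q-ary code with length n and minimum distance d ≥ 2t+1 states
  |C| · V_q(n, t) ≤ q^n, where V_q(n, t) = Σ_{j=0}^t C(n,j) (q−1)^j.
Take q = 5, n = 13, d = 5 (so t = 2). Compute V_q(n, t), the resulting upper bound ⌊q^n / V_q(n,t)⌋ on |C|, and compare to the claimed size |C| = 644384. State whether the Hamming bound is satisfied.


V_q(n, t) = 1301, q^n = 1220703125, Hamming bound = 938280, |C| = 644384 ≤ bound (satisfied).

Step 1: Compute V_q(n, t) = Σ_{j=0}^2 C(n, j) (q−1)^j.
  j = 0: C(13,0)·(4)^0 = 1·1 = 1.
  j = 1: C(13,1)·(4)^1 = 13·4 = 52.
  j = 2: C(13,2)·(4)^2 = 78·16 = 1248.
  V_q(n, t) = 1 + 52 + 1248 = 1301.
Step 2: q^n = 5^13 = 1220703125.
Step 3: Hamming bound ⌊q^n / V_q(n,t)⌋ = ⌊1220703125/1301⌋ = 938280.
Step 4: Compare |C| = 644384 to 938280: satisfied.
The claimed |C| lies below the Hamming bound.


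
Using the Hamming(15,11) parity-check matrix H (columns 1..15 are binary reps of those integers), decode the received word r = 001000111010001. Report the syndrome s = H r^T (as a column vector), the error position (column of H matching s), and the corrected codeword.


s = (0, 0, 0, 1)^T, error position = 1, corrected codeword c = 101000111010001

Compute s = H r^T mod 2 one row at a time:
  s_1 = 1 + 1 + 0 + 1 + 0 + 0 + 0 + 1 = 4 ≡ 0 (mod 2).
  s_2 = 0 + 0 + 0 + 1 + 0 + 0 + 0 + 1 = 2 ≡ 0 (mod 2).
  s_3 = 0 + 1 + 0 + 1 + 0 + 1 + 0 + 1 = 4 ≡ 0 (mod 2).
  s_4 = 0 + 1 + 0 + 1 + 1 + 1 + 0 + 1 = 5 ≡ 1 (mod 2).
s = (0, 0, 0, 1)^T — this equals column 1 of H (binary 0001), so error is at position 1.
Correct: flip bit 1 of r = 001000111010001 to get c = 101000111010001.


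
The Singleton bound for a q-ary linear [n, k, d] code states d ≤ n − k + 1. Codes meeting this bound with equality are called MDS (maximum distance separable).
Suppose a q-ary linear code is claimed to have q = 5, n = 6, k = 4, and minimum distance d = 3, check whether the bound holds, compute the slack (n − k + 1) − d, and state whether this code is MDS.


Singleton RHS = n − k + 1 = 3, slack = 0, bound satisfied, MDS.

Singleton bound: d ≤ n − k + 1.
Here n = 6, k = 4, so n − k + 1 = 3.
Given d = 3, check d ≤ 3: YES.
Slack = (n − k + 1) − d = 0.
The code is MDS (slack = 0).
Description: the claimed parameters are [6, 4, 3]_5; such a code would be MDS (meets Singleton bound).


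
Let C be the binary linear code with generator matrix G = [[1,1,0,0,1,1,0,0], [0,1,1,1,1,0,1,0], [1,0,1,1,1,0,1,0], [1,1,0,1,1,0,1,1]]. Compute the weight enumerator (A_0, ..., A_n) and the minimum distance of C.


Weight distribution: A_0 = 1, A_2 = 2, A_3 = 2, A_4 = 3, A_5 = 6, A_6 = 2. Minimum distance d = 2.

Enumerate all 2^4 = 16 messages m ∈ F_2^4.
For each, compute codeword c = mG in F_2^8, then tally its weight.
  m = 0000 → c = 00000000, weight = 0.
  m = 1000 → c = 11001100, weight = 4.
  m = 0100 → c = 01111010, weight = 5.
  m = 1100 → c = 10110110, weight = 5.
  m = 0010 → c = 10111010, weight = 5.
  m = 1010 → c = 01110110, weight = 5.
  m = 0110 → c = 11000000, weight = 2.
  m = 1110 → c = 00001100, weight = 2.
  m = 0001 → c = 11011011, weight = 6.
  m = 1001 → c = 00010111, weight = 4.
  m = 0101 → c = 10100001, weight = 3.
  m = 1101 → c = 01101101, weight = 5.
  m = 0011 → c = 01100001, weight = 3.
  m = 1011 → c = 10101101, weight = 5.
  m = 0111 → c = 00011011, weight = 4.
  m = 1111 → c = 11010111, weight = 6.
Tally weights:
  weight 0: 1 codewords.
  weight 2: 2 codewords.
  weight 3: 2 codewords.
  weight 4: 3 codewords.
  weight 5: 6 codewords.
  weight 6: 2 codewords.
Minimum distance d = smallest w > 0 with A_w > 0 = 2.
Sanity: Σ A_w = 16 = 2^4 = 16 ✓.


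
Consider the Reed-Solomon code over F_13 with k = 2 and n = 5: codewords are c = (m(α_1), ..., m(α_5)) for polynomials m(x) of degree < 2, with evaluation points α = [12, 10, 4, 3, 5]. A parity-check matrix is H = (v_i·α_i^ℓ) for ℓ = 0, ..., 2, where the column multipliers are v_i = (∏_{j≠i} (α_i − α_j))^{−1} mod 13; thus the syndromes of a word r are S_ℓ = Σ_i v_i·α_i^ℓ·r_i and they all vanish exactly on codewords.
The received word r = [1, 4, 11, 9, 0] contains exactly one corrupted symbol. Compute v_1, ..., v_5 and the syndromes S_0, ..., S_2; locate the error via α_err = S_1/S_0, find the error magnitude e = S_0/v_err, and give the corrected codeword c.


S = (8, 2, 7), error at position 2, error magnitude e = 7, c = [1, 10, 11, 9, 0].

Step 1: column multipliers v_i = (∏_{j≠i}(α_i − α_j))^{−1} mod 13.
  i = 1 (α = 12): (12−10)(12−4)(12−3)(12−5) = 2·8·9·7 = 1008 ≡ 7, so v_1 = 7^{−1} = 2 (mod 13).
  i = 2 (α = 10): (10−12)(10−4)(10−3)(10−5) = (−2)·6·7·5 = −420 ≡ 9, so v_2 = 9^{−1} = 3 (mod 13).
  i = 3 (α = 4): (4−12)(4−10)(4−3)(4−5) = (−8)·(−6)·1·(−1) = −48 ≡ 4, so v_3 = 4^{−1} = 10 (mod 13).
  i = 4 (α = 3): (3−12)(3−10)(3−4)(3−5) = (−9)·(−7)·(−1)·(−2) = 126 ≡ 9, so v_4 = 9^{−1} = 3 (mod 13).
  i = 5 (α = 5): (5−12)(5−10)(5−4)(5−3) = (−7)·(−5)·1·2 = 70 ≡ 5, so v_5 = 5^{−1} = 8 (mod 13).
  v = [2, 3, 10, 3, 8].
Step 2: syndromes of r = [1, 4, 11, 9, 0] (all sums mod 13).
  S_0 = Σ v_i r_i = 2·1 + 3·4 + 10·11 + 3·9 + 8·0 = 151 ≡ 8.
  S_1 = Σ v_i α_i r_i = 2·12·1 + 3·10·4 + 10·4·11 + 3·3·9 + 8·5·0 = 665 ≡ 2.
  α_i^2 mod 13 = [1, 9, 3, 9, 12].
  S_2 = Σ v_i α_i^2 r_i = 2·1·1 + 3·9·4 + 10·3·11 + 3·9·9 + 8·12·0 = 683 ≡ 7.
  S = (8, 2, 7) ≠ 0, so r is not a codeword (an error is present).
Step 3: locate the error. For a single error e at position i, S_ℓ = v_i·e·α_i^ℓ, so α_err = S_1/S_0.
  S_0^{−1} = 8^{−1} = 5 (mod 13), so α_err = 2·5 = 10 ≡ 10 = α_2. Error position i = 2.
  Consistency check: S_2/S_1 = 7·7 = 49 ≡ 10 = α_err ✓ (single-error assumption holds).
Step 4: error magnitude e = S_0/v_2 = S_0·∏_{j≠2}(α_2 − α_j) = 8·9 = 72 ≡ 7 (mod 13).
Step 5: correct position 2: c_2 = r_2 − e = 4 − 7 ≡ 10 (mod 13). Hence c = [1, 10, 11, 9, 0].
  Check: interpolating c through the α_i gives m(x) = 3 + 2·x (degree < 2) with m(α_i) = c_i for every i, so c is indeed a codeword.


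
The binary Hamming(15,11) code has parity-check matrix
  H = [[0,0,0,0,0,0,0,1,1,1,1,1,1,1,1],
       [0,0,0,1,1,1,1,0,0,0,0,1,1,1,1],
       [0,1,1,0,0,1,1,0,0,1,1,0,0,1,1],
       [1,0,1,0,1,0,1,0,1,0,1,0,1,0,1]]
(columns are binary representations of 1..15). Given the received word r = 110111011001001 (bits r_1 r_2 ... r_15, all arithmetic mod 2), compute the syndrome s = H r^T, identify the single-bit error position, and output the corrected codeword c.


s = (0, 1, 1, 0)^T, error position = 6, corrected codeword c = 110110011001001

Compute s = H r^T mod 2 one row at a time:
  s_1 = 1 + 1 + 0 + 0 + 1 + 0 + 0 + 1 = 4 ≡ 0 (mod 2).
  s_2 = 1 + 1 + 1 + 0 + 1 + 0 + 0 + 1 = 5 ≡ 1 (mod 2).
  s_3 = 1 + 0 + 1 + 0 + 0 + 0 + 0 + 1 = 3 ≡ 1 (mod 2).
  s_4 = 1 + 0 + 1 + 0 + 1 + 0 + 0 + 1 = 4 ≡ 0 (mod 2).
s = (0, 1, 1, 0)^T — this equals column 6 of H (binary 0110), so error is at position 6.
Correct: flip bit 6 of r = 110111011001001 to get c = 110110011001001.


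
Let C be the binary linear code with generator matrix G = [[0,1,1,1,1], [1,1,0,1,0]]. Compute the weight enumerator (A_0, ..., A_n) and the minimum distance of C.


Weight distribution: A_0 = 1, A_3 = 2, A_4 = 1. Minimum distance d = 3.

Enumerate all 2^2 = 4 messages m ∈ F_2^2.
For each, compute codeword c = mG in F_2^5, then tally its weight.
  m = 00 → c = 00000, weight = 0.
  m = 10 → c = 01111, weight = 4.
  m = 01 → c = 11010, weight = 3.
  m = 11 → c = 10101, weight = 3.
Tally weights:
  weight 0: 1 codewords.
  weight 3: 2 codewords.
  weight 4: 1 codewords.
Minimum distance d = smallest w > 0 with A_w > 0 = 3.
Sanity: Σ A_w = 4 = 2^2 = 4 ✓.


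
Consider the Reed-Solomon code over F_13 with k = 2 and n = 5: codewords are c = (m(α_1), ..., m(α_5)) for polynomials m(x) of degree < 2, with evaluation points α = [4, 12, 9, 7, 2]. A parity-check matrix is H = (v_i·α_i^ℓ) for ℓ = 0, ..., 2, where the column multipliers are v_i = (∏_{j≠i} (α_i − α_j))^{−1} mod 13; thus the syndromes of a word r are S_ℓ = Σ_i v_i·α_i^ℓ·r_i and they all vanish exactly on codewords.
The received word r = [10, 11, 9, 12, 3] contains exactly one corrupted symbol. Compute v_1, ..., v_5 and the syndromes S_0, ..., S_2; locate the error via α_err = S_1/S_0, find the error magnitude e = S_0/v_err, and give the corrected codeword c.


S = (5, 10, 7), error at position 5, error magnitude e = 3, c = [10, 11, 9, 12, 0].

Step 1: column multipliers v_i = (∏_{j≠i}(α_i − α_j))^{−1} mod 13.
  i = 1 (α = 4): (4−12)(4−9)(4−7)(4−2) = (−8)·(−5)·(−3)·2 = −240 ≡ 7, so v_1 = 7^{−1} = 2 (mod 13).
  i = 2 (α = 12): (12−4)(12−9)(12−7)(12−2) = 8·3·5·10 = 1200 ≡ 4, so v_2 = 4^{−1} = 10 (mod 13).
  i = 3 (α = 9): (9−4)(9−12)(9−7)(9−2) = 5·(−3)·2·7 = −210 ≡ 11, so v_3 = 11^{−1} = 6 (mod 13).
  i = 4 (α = 7): (7−4)(7−12)(7−9)(7−2) = 3·(−5)·(−2)·5 = 150 ≡ 7, so v_4 = 7^{−1} = 2 (mod 13).
  i = 5 (α = 2): (2−4)(2−12)(2−9)(2−7) = (−2)·(−10)·(−7)·(−5) = 700 ≡ 11, so v_5 = 11^{−1} = 6 (mod 13).
  v = [2, 10, 6, 2, 6].
Step 2: syndromes of r = [10, 11, 9, 12, 3] (all sums mod 13).
  S_0 = Σ v_i r_i = 2·10 + 10·11 + 6·9 + 2·12 + 6·3 = 226 ≡ 5.
  S_1 = Σ v_i α_i r_i = 2·4·10 + 10·12·11 + 6·9·9 + 2·7·12 + 6·2·3 = 2090 ≡ 10.
  α_i^2 mod 13 = [3, 1, 3, 10, 4].
  S_2 = Σ v_i α_i^2 r_i = 2·3·10 + 10·1·11 + 6·3·9 + 2·10·12 + 6·4·3 = 644 ≡ 7.
  S = (5, 10, 7) ≠ 0, so r is not a codeword (an error is present).
Step 3: locate the error. For a single error e at position i, S_ℓ = v_i·e·α_i^ℓ, so α_err = S_1/S_0.
  S_0^{−1} = 5^{−1} = 8 (mod 13), so α_err = 10·8 = 80 ≡ 2 = α_5. Error position i = 5.
  Consistency check: S_2/S_1 = 7·4 = 28 ≡ 2 = α_err ✓ (single-error assumption holds).
Step 4: error magnitude e = S_0/v_5 = S_0·∏_{j≠5}(α_5 − α_j) = 5·11 = 55 ≡ 3 (mod 13).
Step 5: correct position 5: c_5 = r_5 − e = 3 − 3 ≡ 0 (mod 13). Hence c = [10, 11, 9, 12, 0].
  Check: interpolating c through the α_i gives m(x) = 3 + 5·x (degree < 2) with m(α_i) = c_i for every i, so c is indeed a codeword.


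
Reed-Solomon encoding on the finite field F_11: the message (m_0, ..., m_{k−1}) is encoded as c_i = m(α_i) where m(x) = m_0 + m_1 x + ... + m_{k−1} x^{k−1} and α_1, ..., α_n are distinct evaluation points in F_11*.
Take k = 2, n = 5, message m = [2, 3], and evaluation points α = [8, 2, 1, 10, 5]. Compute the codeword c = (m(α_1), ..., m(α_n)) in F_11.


c = [4, 8, 5, 10, 6]

Message polynomial: m(x) = 2 + 3·x (mod 11).
For each evaluation point α_i, compute m(α_i) mod 11:
  α_1 = 8: Horner steps 3 → 4, so m(8) = 4.
  α_2 = 2: Horner steps 3 → 8, so m(2) = 8.
  α_3 = 1: Horner steps 3 → 5, so m(1) = 5.
  α_4 = 10: Horner steps 3 → 10, so m(10) = 10.
  α_5 = 5: Horner steps 3 → 6, so m(5) = 6.
Codeword c = [4, 8, 5, 10, 6] ∈ F_11^5.


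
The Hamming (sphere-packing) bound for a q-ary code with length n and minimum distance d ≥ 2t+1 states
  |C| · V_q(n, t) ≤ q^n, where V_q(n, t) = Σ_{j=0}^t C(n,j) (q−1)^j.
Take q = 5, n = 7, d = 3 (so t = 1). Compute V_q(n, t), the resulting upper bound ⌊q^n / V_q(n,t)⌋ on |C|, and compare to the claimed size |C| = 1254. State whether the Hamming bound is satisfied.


V_q(n, t) = 29, q^n = 78125, Hamming bound = 2693, |C| = 1254 ≤ bound (satisfied).

Step 1: Compute V_q(n, t) = Σ_{j=0}^1 C(n, j) (q−1)^j.
  j = 0: C(7,0)·(4)^0 = 1·1 = 1.
  j = 1: C(7,1)·(4)^1 = 7·4 = 28.
  V_q(n, t) = 1 + 28 = 29.
Step 2: q^n = 5^7 = 78125.
Step 3: Hamming bound ⌊q^n / V_q(n,t)⌋ = ⌊78125/29⌋ = 2693.
Step 4: Compare |C| = 1254 to 2693: satisfied.
The claimed |C| lies below the Hamming bound.


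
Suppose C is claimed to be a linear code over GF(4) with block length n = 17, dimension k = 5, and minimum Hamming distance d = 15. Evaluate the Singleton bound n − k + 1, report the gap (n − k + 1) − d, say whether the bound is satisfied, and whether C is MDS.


Singleton RHS = n − k + 1 = 13, slack = -2, bound violated (no such code; not MDS).

Singleton bound: d ≤ n − k + 1.
Here n = 17, k = 5, so n − k + 1 = 13.
Given d = 15, check d ≤ 13: NO.
Slack = (n − k + 1) − d = -2.
The slack is negative: d = 15 exceeds n − k + 1 = 13 by 2, so the Singleton bound is violated and no linear [17, 5, 15]_4 code can exist. In particular it is not MDS (MDS requires d = n − k + 1 exactly).
Description: the claimed parameters are [17, 5, 15]_4; such a code would be impossible (violates the Singleton bound).


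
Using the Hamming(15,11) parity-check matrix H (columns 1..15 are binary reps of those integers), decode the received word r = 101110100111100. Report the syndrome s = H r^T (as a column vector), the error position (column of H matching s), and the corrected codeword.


s = (0, 1, 0, 0)^T, error position = 4, corrected codeword c = 101010100111100

Compute s = H r^T mod 2 one row at a time:
  s_1 = 0 + 0 + 1 + 1 + 1 + 1 + 0 + 0 = 4 ≡ 0 (mod 2).
  s_2 = 1 + 1 + 0 + 1 + 1 + 1 + 0 + 0 = 5 ≡ 1 (mod 2).
  s_3 = 0 + 1 + 0 + 1 + 1 + 1 + 0 + 0 = 4 ≡ 0 (mod 2).
  s_4 = 1 + 1 + 1 + 1 + 0 + 1 + 1 + 0 = 6 ≡ 0 (mod 2).
s = (0, 1, 0, 0)^T — this equals column 4 of H (binary 0100), so error is at position 4.
Correct: flip bit 4 of r = 101110100111100 to get c = 101010100111100.


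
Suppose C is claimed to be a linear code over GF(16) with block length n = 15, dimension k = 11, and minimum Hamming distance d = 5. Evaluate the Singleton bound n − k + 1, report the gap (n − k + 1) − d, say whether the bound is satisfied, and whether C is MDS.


Singleton RHS = n − k + 1 = 5, slack = 0, bound satisfied, MDS.

Singleton bound: d ≤ n − k + 1.
Here n = 15, k = 11, so n − k + 1 = 5.
Given d = 5, check d ≤ 5: YES.
Slack = (n − k + 1) − d = 0.
The code is MDS (slack = 0).
Description: the claimed parameters are [15, 11, 5]_16; such a code would be MDS (meets Singleton bound).


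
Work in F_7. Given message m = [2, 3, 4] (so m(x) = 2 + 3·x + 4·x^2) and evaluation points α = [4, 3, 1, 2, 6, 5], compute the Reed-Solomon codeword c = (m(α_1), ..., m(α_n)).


c = [1, 5, 2, 3, 3, 5]

Message polynomial: m(x) = 2 + 3·x + 4·x^2 (mod 7).
For each evaluation point α_i, compute m(α_i) mod 7:
  α_1 = 4: Horner steps 4 → 5 → 1, so m(4) = 1.
  α_2 = 3: Horner steps 4 → 1 → 5, so m(3) = 5.
  α_3 = 1: Horner steps 4 → 0 → 2, so m(1) = 2.
  α_4 = 2: Horner steps 4 → 4 → 3, so m(2) = 3.
  α_5 = 6: Horner steps 4 → 6 → 3, so m(6) = 3.
  α_6 = 5: Horner steps 4 → 2 → 5, so m(5) = 5.
Codeword c = [1, 5, 2, 3, 3, 5] ∈ F_7^6.


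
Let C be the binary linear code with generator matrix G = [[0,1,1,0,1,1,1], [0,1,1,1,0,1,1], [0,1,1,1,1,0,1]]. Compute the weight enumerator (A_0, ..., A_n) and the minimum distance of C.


Weight distribution: A_0 = 1, A_2 = 3, A_3 = 1, A_5 = 3. Minimum distance d = 2.

Enumerate all 2^3 = 8 messages m ∈ F_2^3.
For each, compute codeword c = mG in F_2^7, then tally its weight.
  m = 000 → c = 0000000, weight = 0.
  m = 100 → c = 0110111, weight = 5.
  m = 010 → c = 0111011, weight = 5.
  m = 110 → c = 0001100, weight = 2.
  m = 001 → c = 0111101, weight = 5.
  m = 101 → c = 0001010, weight = 2.
  m = 011 → c = 0000110, weight = 2.
  m = 111 → c = 0110001, weight = 3.
Tally weights:
  weight 0: 1 codewords.
  weight 2: 3 codewords.
  weight 3: 1 codewords.
  weight 5: 3 codewords.
Minimum distance d = smallest w > 0 with A_w > 0 = 2.
Sanity: Σ A_w = 8 = 2^3 = 8 ✓.


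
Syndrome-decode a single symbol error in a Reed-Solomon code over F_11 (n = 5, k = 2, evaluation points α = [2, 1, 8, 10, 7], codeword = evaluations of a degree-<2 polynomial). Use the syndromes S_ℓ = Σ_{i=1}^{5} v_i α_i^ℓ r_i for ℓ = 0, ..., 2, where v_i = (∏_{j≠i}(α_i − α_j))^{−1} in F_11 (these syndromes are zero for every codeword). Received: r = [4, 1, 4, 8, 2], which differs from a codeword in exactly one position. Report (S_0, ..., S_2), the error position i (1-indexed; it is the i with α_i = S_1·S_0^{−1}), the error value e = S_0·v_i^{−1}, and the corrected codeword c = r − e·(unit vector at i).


S = (6, 1, 2), error at position 1, error magnitude e = 1, c = [3, 1, 4, 8, 2].

Step 1: column multipliers v_i = (∏_{j≠i}(α_i − α_j))^{−1} mod 11.
  i = 1 (α = 2): (2−1)(2−8)(2−10)(2−7) = 1·(−6)·(−8)·(−5) = −240 ≡ 2, so v_1 = 2^{−1} = 6 (mod 11).
  i = 2 (α = 1): (1−2)(1−8)(1−10)(1−7) = (−1)·(−7)·(−9)·(−6) = 378 ≡ 4, so v_2 = 4^{−1} = 3 (mod 11).
  i = 3 (α = 8): (8−2)(8−1)(8−10)(8−7) = 6·7·(−2)·1 = −84 ≡ 4, so v_3 = 4^{−1} = 3 (mod 11).
  i = 4 (α = 10): (10−2)(10−1)(10−8)(10−7) = 8·9·2·3 = 432 ≡ 3, so v_4 = 3^{−1} = 4 (mod 11).
  i = 5 (α = 7): (7−2)(7−1)(7−8)(7−10) = 5·6·(−1)·(−3) = 90 ≡ 2, so v_5 = 2^{−1} = 6 (mod 11).
  v = [6, 3, 3, 4, 6].
Step 2: syndromes of r = [4, 1, 4, 8, 2] (all sums mod 11).
  S_0 = Σ v_i r_i = 6·4 + 3·1 + 3·4 + 4·8 + 6·2 = 83 ≡ 6.
  S_1 = Σ v_i α_i r_i = 6·2·4 + 3·1·1 + 3·8·4 + 4·10·8 + 6·7·2 = 551 ≡ 1.
  α_i^2 mod 11 = [4, 1, 9, 1, 5].
  S_2 = Σ v_i α_i^2 r_i = 6·4·4 + 3·1·1 + 3·9·4 + 4·1·8 + 6·5·2 = 299 ≡ 2.
  S = (6, 1, 2) ≠ 0, so r is not a codeword (an error is present).
Step 3: locate the error. For a single error e at position i, S_ℓ = v_i·e·α_i^ℓ, so α_err = S_1/S_0.
  S_0^{−1} = 6^{−1} = 2 (mod 11), so α_err = 1·2 = 2 ≡ 2 = α_1. Error position i = 1.
  Consistency check: S_2/S_1 = 2·1 = 2 ≡ 2 = α_err ✓ (single-error assumption holds).
Step 4: error magnitude e = S_0/v_1 = S_0·∏_{j≠1}(α_1 − α_j) = 6·2 = 12 ≡ 1 (mod 11).
Step 5: correct position 1: c_1 = r_1 − e = 4 − 1 ≡ 3 (mod 11). Hence c = [3, 1, 4, 8, 2].
  Check: interpolating c through the α_i gives m(x) = 10 + 2·x (degree < 2) with m(α_i) = c_i for every i, so c is indeed a codeword.


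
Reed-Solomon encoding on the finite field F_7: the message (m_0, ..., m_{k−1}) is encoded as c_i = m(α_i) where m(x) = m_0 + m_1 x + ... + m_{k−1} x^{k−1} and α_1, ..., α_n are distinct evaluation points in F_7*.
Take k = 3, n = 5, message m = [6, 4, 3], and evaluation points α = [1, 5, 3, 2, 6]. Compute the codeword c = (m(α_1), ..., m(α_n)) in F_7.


c = [6, 3, 3, 5, 5]

Message polynomial: m(x) = 6 + 4·x + 3·x^2 (mod 7).
For each evaluation point α_i, compute m(α_i) mod 7:
  α_1 = 1: Horner steps 3 → 0 → 6, so m(1) = 6.
  α_2 = 5: Horner steps 3 → 5 → 3, so m(5) = 3.
  α_3 = 3: Horner steps 3 → 6 → 3, so m(3) = 3.
  α_4 = 2: Horner steps 3 → 3 → 5, so m(2) = 5.
  α_5 = 6: Horner steps 3 → 1 → 5, so m(6) = 5.
Codeword c = [6, 3, 3, 5, 5] ∈ F_7^5.


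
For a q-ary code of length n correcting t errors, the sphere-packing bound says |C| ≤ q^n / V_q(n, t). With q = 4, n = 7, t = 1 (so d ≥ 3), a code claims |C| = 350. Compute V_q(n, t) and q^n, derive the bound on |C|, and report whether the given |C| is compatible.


V_q(n, t) = 22, q^n = 16384, Hamming bound = 744, |C| = 350 ≤ bound (satisfied).

Step 1: Compute V_q(n, t) = Σ_{j=0}^1 C(n, j) (q−1)^j.
  j = 0: C(7,0)·(3)^0 = 1·1 = 1.
  j = 1: C(7,1)·(3)^1 = 7·3 = 21.
  V_q(n, t) = 1 + 21 = 22.
Step 2: q^n = 4^7 = 16384.
Step 3: Hamming bound ⌊q^n / V_q(n,t)⌋ = ⌊16384/22⌋ = 744.
Step 4: Compare |C| = 350 to 744: satisfied.
The claimed |C| lies below the Hamming bound.


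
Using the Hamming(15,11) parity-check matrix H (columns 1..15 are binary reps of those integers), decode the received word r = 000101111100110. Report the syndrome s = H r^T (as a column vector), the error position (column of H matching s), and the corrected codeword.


s = (1, 1, 0, 1)^T, error position = 13, corrected codeword c = 000101111100010

Compute s = H r^T mod 2 one row at a time:
  s_1 = 1 + 1 + 1 + 0 + 0 + 1 + 1 + 0 = 5 ≡ 1 (mod 2).
  s_2 = 1 + 0 + 1 + 1 + 0 + 1 + 1 + 0 = 5 ≡ 1 (mod 2).
  s_3 = 0 + 0 + 1 + 1 + 1 + 0 + 1 + 0 = 4 ≡ 0 (mod 2).
  s_4 = 0 + 0 + 0 + 1 + 1 + 0 + 1 + 0 = 3 ≡ 1 (mod 2).
s = (1, 1, 0, 1)^T — this equals column 13 of H (binary 1101), so error is at position 13.
Correct: flip bit 13 of r = 000101111100110 to get c = 000101111100010.


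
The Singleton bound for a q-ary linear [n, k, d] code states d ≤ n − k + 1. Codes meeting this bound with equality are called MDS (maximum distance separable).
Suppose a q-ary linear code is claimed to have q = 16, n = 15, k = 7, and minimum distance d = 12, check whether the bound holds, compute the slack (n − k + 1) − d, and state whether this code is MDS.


Singleton RHS = n − k + 1 = 9, slack = -3, bound violated (no such code; not MDS).

Singleton bound: d ≤ n − k + 1.
Here n = 15, k = 7, so n − k + 1 = 9.
Given d = 12, check d ≤ 9: NO.
Slack = (n − k + 1) − d = -3.
The slack is negative: d = 12 exceeds n − k + 1 = 9 by 3, so the Singleton bound is violated and no linear [15, 7, 12]_16 code can exist. In particular it is not MDS (MDS requires d = n − k + 1 exactly).
Description: the claimed parameters are [15, 7, 12]_16; such a code would be impossible (violates the Singleton bound).


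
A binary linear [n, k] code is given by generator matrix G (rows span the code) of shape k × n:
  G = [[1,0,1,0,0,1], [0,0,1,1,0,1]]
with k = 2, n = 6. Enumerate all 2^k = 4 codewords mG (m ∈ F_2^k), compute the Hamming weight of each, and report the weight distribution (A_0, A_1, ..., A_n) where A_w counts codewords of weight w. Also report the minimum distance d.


Weight distribution: A_0 = 1, A_2 = 1, A_3 = 2. Minimum distance d = 2.

Enumerate all 2^2 = 4 messages m ∈ F_2^2.
For each, compute codeword c = mG in F_2^6, then tally its weight.
  m = 00 → c = 000000, weight = 0.
  m = 10 → c = 101001, weight = 3.
  m = 01 → c = 001101, weight = 3.
  m = 11 → c = 100100, weight = 2.
Tally weights:
  weight 0: 1 codewords.
  weight 2: 1 codewords.
  weight 3: 2 codewords.
Minimum distance d = smallest w > 0 with A_w > 0 = 2.
Sanity: Σ A_w = 4 = 2^2 = 4 ✓.


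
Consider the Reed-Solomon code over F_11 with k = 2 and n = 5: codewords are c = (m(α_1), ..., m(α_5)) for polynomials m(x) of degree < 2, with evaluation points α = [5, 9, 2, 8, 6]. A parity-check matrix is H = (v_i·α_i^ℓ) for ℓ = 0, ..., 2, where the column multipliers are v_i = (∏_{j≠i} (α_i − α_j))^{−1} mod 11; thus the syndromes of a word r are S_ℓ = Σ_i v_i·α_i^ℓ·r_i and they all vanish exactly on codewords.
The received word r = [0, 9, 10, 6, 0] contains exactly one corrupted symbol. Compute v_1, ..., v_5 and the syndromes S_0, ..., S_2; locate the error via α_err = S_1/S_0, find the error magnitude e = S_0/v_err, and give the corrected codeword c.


S = (10, 6, 8), error at position 1, error magnitude e = 3, c = [8, 9, 10, 6, 0].

Step 1: column multipliers v_i = (∏_{j≠i}(α_i − α_j))^{−1} mod 11.
  i = 1 (α = 5): (5−9)(5−2)(5−8)(5−6) = (−4)·3·(−3)·(−1) = −36 ≡ 8, so v_1 = 8^{−1} = 7 (mod 11).
  i = 2 (α = 9): (9−5)(9−2)(9−8)(9−6) = 4·7·1·3 = 84 ≡ 7, so v_2 = 7^{−1} = 8 (mod 11).
  i = 3 (α = 2): (2−5)(2−9)(2−8)(2−6) = (−3)·(−7)·(−6)·(−4) = 504 ≡ 9, so v_3 = 9^{−1} = 5 (mod 11).
  i = 4 (α = 8): (8−5)(8−9)(8−2)(8−6) = 3·(−1)·6·2 = −36 ≡ 8, so v_4 = 8^{−1} = 7 (mod 11).
  i = 5 (α = 6): (6−5)(6−9)(6−2)(6−8) = 1·(−3)·4·(−2) = 24 ≡ 2, so v_5 = 2^{−1} = 6 (mod 11).
  v = [7, 8, 5, 7, 6].
Step 2: syndromes of r = [0, 9, 10, 6, 0] (all sums mod 11).
  S_0 = Σ v_i r_i = 7·0 + 8·9 + 5·10 + 7·6 + 6·0 = 164 ≡ 10.
  S_1 = Σ v_i α_i r_i = 7·5·0 + 8·9·9 + 5·2·10 + 7·8·6 + 6·6·0 = 1084 ≡ 6.
  α_i^2 mod 11 = [3, 4, 4, 9, 3].
  S_2 = Σ v_i α_i^2 r_i = 7·3·0 + 8·4·9 + 5·4·10 + 7·9·6 + 6·3·0 = 866 ≡ 8.
  S = (10, 6, 8) ≠ 0, so r is not a codeword (an error is present).
Step 3: locate the error. For a single error e at position i, S_ℓ = v_i·e·α_i^ℓ, so α_err = S_1/S_0.
  S_0^{−1} = 10^{−1} = 10 (mod 11), so α_err = 6·10 = 60 ≡ 5 = α_1. Error position i = 1.
  Consistency check: S_2/S_1 = 8·2 = 16 ≡ 5 = α_err ✓ (single-error assumption holds).
Step 4: error magnitude e = S_0/v_1 = S_0·∏_{j≠1}(α_1 − α_j) = 10·8 = 80 ≡ 3 (mod 11).
Step 5: correct position 1: c_1 = r_1 − e = 0 − 3 ≡ 8 (mod 11). Hence c = [8, 9, 10, 6, 0].
  Check: interpolating c through the α_i gives m(x) = 4 + 3·x (degree < 2) with m(α_i) = c_i for every i, so c is indeed a codeword.


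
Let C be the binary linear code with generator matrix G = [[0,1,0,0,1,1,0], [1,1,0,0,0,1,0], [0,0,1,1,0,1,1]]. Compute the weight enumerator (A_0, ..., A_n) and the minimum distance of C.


Weight distribution: A_0 = 1, A_2 = 1, A_3 = 2, A_4 = 1, A_5 = 2, A_6 = 1. Minimum distance d = 2.

Enumerate all 2^3 = 8 messages m ∈ F_2^3.
For each, compute codeword c = mG in F_2^7, then tally its weight.
  m = 000 → c = 0000000, weight = 0.
  m = 100 → c = 0100110, weight = 3.
  m = 010 → c = 1100010, weight = 3.
  m = 110 → c = 1000100, weight = 2.
  m = 001 → c = 0011011, weight = 4.
  m = 101 → c = 0111101, weight = 5.
  m = 011 → c = 1111001, weight = 5.
  m = 111 → c = 1011111, weight = 6.
Tally weights:
  weight 0: 1 codewords.
  weight 2: 1 codewords.
  weight 3: 2 codewords.
  weight 4: 1 codewords.
  weight 5: 2 codewords.
  weight 6: 1 codewords.
Minimum distance d = smallest w > 0 with A_w > 0 = 2.
Sanity: Σ A_w = 8 = 2^3 = 8 ✓.
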